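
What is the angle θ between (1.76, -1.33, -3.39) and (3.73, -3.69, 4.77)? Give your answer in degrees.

With u = (1.76, -1.33, -3.39), v = (3.73, -3.69, 4.77):
u·v = 1.76·3.73 + (-1.33)·(-3.69) + (-3.39)·4.77 = 6.5648 + 4.9077 + (-16.1703) = -4.6978.
|u| = √(1.76² + (-1.33)² + (-3.39)²) = √(3.0976 + 1.7689 + 11.4921) = √16.3586, |v| = √(3.73² + (-3.69)² + 4.77²) = √(13.9129 + 13.6161 + 22.7529) = √50.2819.
cos θ = (u·v)/(|u||v|) = -4.6978/(√16.3586·√50.2819) ≈ -0.163801
θ = arccos(-0.163801) ≈ 99.43°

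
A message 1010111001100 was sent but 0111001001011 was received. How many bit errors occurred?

Differing positions: 1, 2, 4, 5, 6, 11, 12, 13. Hamming distance = 8.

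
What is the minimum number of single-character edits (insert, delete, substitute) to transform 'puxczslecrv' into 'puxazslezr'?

Let D[i][j] be the edit distance between the first i characters of 'puxczslecrv' and the first j characters of 'puxazslezr', with D[i][0] = i, D[0][j] = j, and D[i][j] = D[i-1][j-1] if the characters match, else 1 + min(D[i-1][j], D[i][j-1], D[i-1][j-1]). Filling the table (rows: prefixes of 'puxczslecrv', columns: prefixes of 'puxazslezr'):
     ε  p  u  x  a  z  s  l  e  z  r
  ε  0  1  2  3  4  5  6  7  8  9 10
  p  1  0  1  2  3  4  5  6  7  8  9
  u  2  1  0  1  2  3  4  5  6  7  8
  x  3  2  1  0  1  2  3  4  5  6  7
  c  4  3  2  1  1  2  3  4  5  6  7
  z  5  4  3  2  2  1  2  3  4  5  6
  s  6  5  4  3  3  2  1  2  3  4  5
  l  7  6  5  4  4  3  2  1  2  3  4
  e  8  7  6  5  5  4  3  2  1  2  3
  c  9  8  7  6  6  5  4  3  2  2  3
  r 10  9  8  7  7  6  5  4  3  3  2
  v 11 10  9  8  8  7  6  5  4  4  3
The bottom-right entry gives D[11][10] = 3, so no sequence of fewer than 3 edits works. Backtracking through the table gives one optimal edit sequence (3 edits):
  puxczslecrv → puxazslecrv (sub c→a @4)
  puxazslecrv → puxazslezrv (sub c→z @9)
  puxazslezrv → puxazslezr (del v @11)
Edit distance = 3.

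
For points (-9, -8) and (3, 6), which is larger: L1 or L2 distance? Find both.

L1 = |-9 - 3| + |-8 - 6| = 12 + 14 = 26
L2 = √(12² + 14²) = √340 ≈ 18.4391
L1 ≥ L2 always (equality iff movement is along one axis); L1 > L2 here.
Ratio L1/L2 = 26/√340 ≈ 1.41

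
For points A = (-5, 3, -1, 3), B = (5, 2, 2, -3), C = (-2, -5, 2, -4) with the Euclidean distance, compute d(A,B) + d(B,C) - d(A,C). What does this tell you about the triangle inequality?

d(A,B) = √(10² + 1² + 3² + 6²) = √146 ≈ 12.083, d(B,C) = √(7² + 7² + 0² + 1²) = √99 ≈ 9.9499, d(A,C) = √(3² + 8² + 3² + 7²) = √131 ≈ 11.4455.
d(A,B) + d(B,C) - d(A,C) = 12.083 + 9.9499 - 11.4455 = 22.0329 - 11.4455 = 10.5874 (to 4 decimal places). This is ≥ 0, so the triangle inequality holds for these points.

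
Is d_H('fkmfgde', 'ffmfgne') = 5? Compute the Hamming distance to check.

Differing positions: 2, 6. Hamming distance = 2, so the claim that d_H = 5 is false.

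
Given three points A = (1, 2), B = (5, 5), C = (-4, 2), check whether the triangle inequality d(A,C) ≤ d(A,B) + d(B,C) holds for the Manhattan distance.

d(A,B) = 4 + 3 = 7, d(B,C) = 9 + 3 = 12, d(A,C) = 5 + 0 = 5.
d(A,C) = 5 ≤ 7 + 12 = 19. Triangle inequality is satisfied.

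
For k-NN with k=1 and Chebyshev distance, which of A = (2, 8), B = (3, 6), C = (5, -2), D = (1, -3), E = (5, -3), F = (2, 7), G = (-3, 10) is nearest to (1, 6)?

Distances: d(A) = 2, d(B) = 2, d(C) = 8, d(D) = 9, d(E) = 9, d(F) = 1, d(G) = 4. Nearest: F = (2, 7) with distance 1.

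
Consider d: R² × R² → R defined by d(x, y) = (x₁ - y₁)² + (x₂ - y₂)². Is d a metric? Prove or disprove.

No. The squared Euclidean distance fails the triangle inequality. Counterexample: x = (0, 0), y = (4, 3), z = (8, 6). d(x,z) = 8² + 6² = 100, but d(x,y) + d(y,z) = (4² + 3²) + (4² + 3²) = 25 + 25 = 50. Since 100 > 50, the triangle inequality is violated. (Note: √d, the ordinary Euclidean distance, IS a metric.)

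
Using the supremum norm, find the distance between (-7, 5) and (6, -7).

max(|x_i - y_i|) = max(|-7 - 6|, |5 - (-7)|) = max(13, 12) = 13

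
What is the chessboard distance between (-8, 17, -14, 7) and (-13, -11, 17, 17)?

max(|x_i - y_i|) = max(|-8 - (-13)|, |17 - (-11)|, |-14 - 17|, |7 - 17|) = max(5, 28, 31, 10) = 31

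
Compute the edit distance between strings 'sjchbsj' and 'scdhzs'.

Let D[i][j] be the edit distance between the first i characters of 'sjchbsj' and the first j characters of 'scdhzs', with D[i][0] = i, D[0][j] = j, and D[i][j] = D[i-1][j-1] if the characters match, else 1 + min(D[i-1][j], D[i][j-1], D[i-1][j-1]). Filling the table (rows: prefixes of 'sjchbsj', columns: prefixes of 'scdhzs'):
     ε  s  c  d  h  z  s
  ε  0  1  2  3  4  5  6
  s  1  0  1  2  3  4  5
  j  2  1  1  2  3  4  5
  c  3  2  1  2  3  4  5
  h  4  3  2  2  2  3  4
  b  5  4  3  3  3  3  4
  s  6  5  4  4  4  4  3
  j  7  6  5  5  5  5  4
The bottom-right entry gives D[7][6] = 4, so no sequence of fewer than 4 edits works. Backtracking through the table gives one optimal edit sequence (4 edits):
  sjchbsj → scchbsj (sub j→c @2)
  scchbsj → scdhbsj (sub c→d @3)
  scdhbsj → scdhzsj (sub b→z @5)
  scdhzsj → scdhzs (del j @7)
Edit distance = 4.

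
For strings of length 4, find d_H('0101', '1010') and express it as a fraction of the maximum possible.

Differing positions: 1, 2, 3, 4. Hamming distance = 4. The maximum possible Hamming distance for length-4 strings is 4, so d_H/4 = 4/4 = 1.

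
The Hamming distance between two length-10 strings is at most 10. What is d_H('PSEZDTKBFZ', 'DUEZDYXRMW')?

Differing positions: 1, 2, 6, 7, 8, 9, 10. Hamming distance = 7. The maximum possible Hamming distance for length-10 strings is 10, so d_H/10 = 7/10 = 0.7.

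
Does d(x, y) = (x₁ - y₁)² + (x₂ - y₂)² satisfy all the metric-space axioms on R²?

No. The squared Euclidean distance fails the triangle inequality. Counterexample: x = (0, 0), y = (4, 3), z = (8, 6). d(x,z) = 8² + 6² = 100, but d(x,y) + d(y,z) = (4² + 3²) + (4² + 3²) = 25 + 25 = 50. Since 100 > 50, the triangle inequality is violated. (Note: √d, the ordinary Euclidean distance, IS a metric.)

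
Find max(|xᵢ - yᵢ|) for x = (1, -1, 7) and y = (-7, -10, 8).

max(|x_i - y_i|) = max(|1 - (-7)|, |-1 - (-10)|, |7 - 8|) = max(8, 9, 1) = 9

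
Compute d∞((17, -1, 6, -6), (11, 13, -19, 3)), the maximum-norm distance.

max(|x_i - y_i|) = max(|17 - 11|, |-1 - 13|, |6 - (-19)|, |-6 - 3|) = max(6, 14, 25, 9) = 25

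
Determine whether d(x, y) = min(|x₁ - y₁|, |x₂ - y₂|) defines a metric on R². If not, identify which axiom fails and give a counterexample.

No. d fails identity of indiscernibles: take x = (-2, 0) and y = (-2, 9). Then d(x,y) = min(|-2 - (-2)|, |0 - 9|) = min(0, 9) = 0, yet x ≠ y.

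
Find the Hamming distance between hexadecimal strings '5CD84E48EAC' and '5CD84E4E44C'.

Differing positions: 8, 9, 10. Hamming distance = 3.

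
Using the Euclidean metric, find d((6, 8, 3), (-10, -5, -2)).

√(Σ(x_i - y_i)²) = √((6 - (-10))² + (8 - (-5))² + (3 - (-2))²)
= √(16² + 13² + 5²) = √(256 + 169 + 25) = √450 ≈ 21.2132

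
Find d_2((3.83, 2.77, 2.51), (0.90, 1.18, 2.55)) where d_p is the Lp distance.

(Σ|x_i - y_i|^2)^(1/2) = (|3.83 - 0.9|^2 + |2.77 - 1.18|^2 + |2.51 - 2.55|^2)^(1/2)
= (2.93^2 + 1.59^2 + 0.04^2)^(1/2) = (8.5849 + 2.5281 + 0.0016)^(1/2) = (11.1146)^(1/2) ≈ 3.3339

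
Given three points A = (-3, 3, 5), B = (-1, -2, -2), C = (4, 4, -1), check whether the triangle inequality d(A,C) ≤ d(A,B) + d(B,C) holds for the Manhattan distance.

d(A,B) = 2 + 5 + 7 = 14, d(B,C) = 5 + 6 + 1 = 12, d(A,C) = 7 + 1 + 6 = 14.
d(A,C) = 14 ≤ 14 + 12 = 26. Triangle inequality is satisfied.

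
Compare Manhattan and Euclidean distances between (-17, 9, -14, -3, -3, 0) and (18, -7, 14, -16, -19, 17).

L1 = |-17 - 18| + |9 - (-7)| + |-14 - 14| + |-3 - (-16)| + |-3 - (-19)| + |0 - 17| = 35 + 16 + 28 + 13 + 16 + 17 = 125
L2 = √(35² + 16² + 28² + 13² + 16² + 17²) = √2979 ≈ 54.5802
L1 ≥ L2 always (equality iff movement is along one axis); L1 > L2 here.
Ratio L1/L2 = 125/√2979 ≈ 2.2902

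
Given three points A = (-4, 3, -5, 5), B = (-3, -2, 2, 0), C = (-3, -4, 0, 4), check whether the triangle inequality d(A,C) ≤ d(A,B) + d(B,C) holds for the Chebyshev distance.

d(A,B) = max(1, 5, 7, 5) = 7, d(B,C) = max(0, 2, 2, 4) = 4, d(A,C) = max(1, 7, 5, 1) = 7.
d(A,C) = 7 ≤ 7 + 4 = 11. Triangle inequality is satisfied.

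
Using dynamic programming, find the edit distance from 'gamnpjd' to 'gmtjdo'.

Let D[i][j] be the edit distance between the first i characters of 'gamnpjd' and the first j characters of 'gmtjdo', with D[i][0] = i, D[0][j] = j, and D[i][j] = D[i-1][j-1] if the characters match, else 1 + min(D[i-1][j], D[i][j-1], D[i-1][j-1]). Filling the table (rows: prefixes of 'gamnpjd', columns: prefixes of 'gmtjdo'):
     ε  g  m  t  j  d  o
  ε  0  1  2  3  4  5  6
  g  1  0  1  2  3  4  5
  a  2  1  1  2  3  4  5
  m  3  2  1  2  3  4  5
  n  4  3  2  2  3  4  5
  p  5  4  3  3  3  4  5
  j  6  5  4  4  3  4  5
  d  7  6  5  5  4  3  4
The bottom-right entry gives D[7][6] = 4, so no sequence of fewer than 4 edits works. Backtracking through the table gives one optimal edit sequence (4 edits):
  gamnpjd → gmnpjd (del a @2)
  gmnpjd → gmpjd (del n @3)
  gmpjd → gmtjd (sub p→t @3)
  gmtjd → gmtjdo (ins o @6)
Edit distance = 4.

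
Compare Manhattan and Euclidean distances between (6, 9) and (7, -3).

L1 = |6 - 7| + |9 - (-3)| = 1 + 12 = 13
L2 = √(1² + 12²) = √145 ≈ 12.0416
L1 ≥ L2 always (equality iff movement is along one axis); L1 > L2 here.
Ratio L1/L2 = 13/√145 ≈ 1.0796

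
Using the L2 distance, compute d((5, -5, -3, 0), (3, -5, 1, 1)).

(Σ|x_i - y_i|^2)^(1/2) = (|5 - 3|^2 + |-5 - (-5)|^2 + |-3 - 1|^2 + |0 - 1|^2)^(1/2)
= (2^2 + 0^2 + 4^2 + 1^2)^(1/2) = (4 + 0 + 16 + 1)^(1/2) = (21)^(1/2) ≈ 4.5826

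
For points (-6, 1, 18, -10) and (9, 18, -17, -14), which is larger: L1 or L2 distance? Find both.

L1 = |-6 - 9| + |1 - 18| + |18 - (-17)| + |-10 - (-14)| = 15 + 17 + 35 + 4 = 71
L2 = √(15² + 17² + 35² + 4²) = √1755 ≈ 41.8927
L1 ≥ L2 always (equality iff movement is along one axis); L1 > L2 here.
Ratio L1/L2 = 71/√1755 ≈ 1.6948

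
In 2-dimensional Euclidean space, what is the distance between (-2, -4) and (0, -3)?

√(Σ(x_i - y_i)²) = √((-2 - 0)² + (-4 - (-3))²)
= √((-2)² + (-1)²) = √(4 + 1) = √5 ≈ 2.2361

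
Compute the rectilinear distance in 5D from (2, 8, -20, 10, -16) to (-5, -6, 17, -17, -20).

Σ|x_i - y_i| = |2 - (-5)| + |8 - (-6)| + |-20 - 17| + |10 - (-17)| + |-16 - (-20)| = 7 + 14 + 37 + 27 + 4 = 89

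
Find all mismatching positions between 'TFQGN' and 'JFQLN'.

Differing positions: 1, 4. Hamming distance = 2.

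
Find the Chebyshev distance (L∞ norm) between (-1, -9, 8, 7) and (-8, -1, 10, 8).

max(|x_i - y_i|) = max(|-1 - (-8)|, |-9 - (-1)|, |8 - 10|, |7 - 8|) = max(7, 8, 2, 1) = 8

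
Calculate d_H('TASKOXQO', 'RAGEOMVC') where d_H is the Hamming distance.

Differing positions: 1, 3, 4, 6, 7, 8. Hamming distance = 6.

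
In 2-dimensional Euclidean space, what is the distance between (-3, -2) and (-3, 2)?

√(Σ(x_i - y_i)²) = √((-3 - (-3))² + (-2 - 2)²)
= √(0² + (-4)²) = √(0 + 16) = √16 = 4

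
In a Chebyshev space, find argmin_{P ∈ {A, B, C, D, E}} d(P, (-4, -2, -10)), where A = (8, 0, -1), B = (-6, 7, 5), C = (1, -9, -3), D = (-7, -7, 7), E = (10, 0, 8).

Distances: d(A) = 12, d(B) = 15, d(C) = 7, d(D) = 17, d(E) = 18. Nearest: C = (1, -9, -3) with distance 7.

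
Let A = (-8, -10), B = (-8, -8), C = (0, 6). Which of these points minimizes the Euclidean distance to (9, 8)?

Distances: d(A) ≈ 24.7588, d(B) ≈ 23.3452, d(C) ≈ 9.2195. Nearest: C = (0, 6) with distance 9.2195.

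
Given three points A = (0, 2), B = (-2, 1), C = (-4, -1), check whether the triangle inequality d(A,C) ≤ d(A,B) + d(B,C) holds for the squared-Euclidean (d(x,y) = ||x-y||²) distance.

d(A,B) = 2² + 1² = 5, d(B,C) = 2² + 2² = 8, d(A,C) = 4² + 3² = 25.
d(A,C) = 25 > 5 + 8 = 13. Triangle inequality is VIOLATED. (Squared-Euclidean is not a metric — this is a counterexample.)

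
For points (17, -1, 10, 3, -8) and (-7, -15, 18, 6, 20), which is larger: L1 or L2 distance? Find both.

L1 = |17 - (-7)| + |-1 - (-15)| + |10 - 18| + |3 - 6| + |-8 - 20| = 24 + 14 + 8 + 3 + 28 = 77
L2 = √(24² + 14² + 8² + 3² + 28²) = √1629 ≈ 40.3609
L1 ≥ L2 always (equality iff movement is along one axis); L1 > L2 here.
Ratio L1/L2 = 77/√1629 ≈ 1.9078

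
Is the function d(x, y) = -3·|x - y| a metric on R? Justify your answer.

No. With c = -3 < 0, d fails non-negativity: d(5, 14) = -3·|5 - 14| = -3·9 = -27 < 0.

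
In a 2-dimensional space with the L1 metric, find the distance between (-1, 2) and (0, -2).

Σ|x_i - y_i| = |-1 - 0| + |2 - (-2)| = 1 + 4 = 5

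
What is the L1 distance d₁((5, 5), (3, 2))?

Σ|x_i - y_i| = |5 - 3| + |5 - 2| = 2 + 3 = 5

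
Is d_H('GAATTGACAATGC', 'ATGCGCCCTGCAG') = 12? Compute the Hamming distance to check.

Differing positions: 1, 2, 3, 4, 5, 6, 7, 9, 10, 11, 12, 13. Hamming distance = 12, so the claim is true.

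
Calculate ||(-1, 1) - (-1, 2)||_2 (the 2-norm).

(Σ|x_i - y_i|^2)^(1/2) = (|-1 - (-1)|^2 + |1 - 2|^2)^(1/2)
= (0^2 + 1^2)^(1/2) = (0 + 1)^(1/2) = (1)^(1/2) = 1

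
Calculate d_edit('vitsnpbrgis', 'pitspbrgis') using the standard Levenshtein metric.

Let D[i][j] be the edit distance between the first i characters of 'vitsnpbrgis' and the first j characters of 'pitspbrgis', with D[i][0] = i, D[0][j] = j, and D[i][j] = D[i-1][j-1] if the characters match, else 1 + min(D[i-1][j], D[i][j-1], D[i-1][j-1]). Filling the table (rows: prefixes of 'vitsnpbrgis', columns: prefixes of 'pitspbrgis'):
     ε  p  i  t  s  p  b  r  g  i  s
  ε  0  1  2  3  4  5  6  7  8  9 10
  v  1  1  2  3  4  5  6  7  8  9 10
  i  2  2  1  2  3  4  5  6  7  8  9
  t  3  3  2  1  2  3  4  5  6  7  8
  s  4  4  3  2  1  2  3  4  5  6  7
  n  5  5  4  3  2  2  3  4  5  6  7
  p  6  5  5  4  3  2  3  4  5  6  7
  b  7  6  6  5  4  3  2  3  4  5  6
  r  8  7  7  6  5  4  3  2  3  4  5
  g  9  8  8  7  6  5  4  3  2  3  4
  i 10  9  8  8  7  6  5  4  3  2  3
  s 11 10  9  9  8  7  6  5  4  3  2
The bottom-right entry gives D[11][10] = 2, so no sequence of fewer than 2 edits works. Backtracking through the table gives one optimal edit sequence (2 edits):
  vitsnpbrgis → pitsnpbrgis (sub v→p @1)
  pitsnpbrgis → pitspbrgis (del n @5)
Edit distance = 2.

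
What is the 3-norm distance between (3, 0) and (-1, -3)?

(Σ|x_i - y_i|^3)^(1/3) = (|3 - (-1)|^3 + |0 - (-3)|^3)^(1/3)
= (4^3 + 3^3)^(1/3) = (64 + 27)^(1/3) = (91)^(1/3) ≈ 4.4979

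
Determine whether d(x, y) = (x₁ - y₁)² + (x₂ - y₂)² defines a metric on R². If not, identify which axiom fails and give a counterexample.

No. The squared Euclidean distance fails the triangle inequality. Counterexample: x = (0, 0), y = (3, 1), z = (6, 2). d(x,z) = 6² + 2² = 40, but d(x,y) + d(y,z) = (3² + 1²) + (3² + 1²) = 10 + 10 = 20. Since 40 > 20, the triangle inequality is violated. (Note: √d, the ordinary Euclidean distance, IS a metric.)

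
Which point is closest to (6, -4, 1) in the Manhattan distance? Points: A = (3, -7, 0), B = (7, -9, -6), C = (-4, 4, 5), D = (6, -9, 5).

Distances: d(A) = 7, d(B) = 13, d(C) = 22, d(D) = 9. Nearest: A = (3, -7, 0) with distance 7.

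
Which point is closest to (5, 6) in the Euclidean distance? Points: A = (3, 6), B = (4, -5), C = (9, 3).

Distances: d(A) = 2, d(B) ≈ 11.0454, d(C) = 5. Nearest: A = (3, 6) with distance 2.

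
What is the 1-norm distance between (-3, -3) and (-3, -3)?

Σ|x_i - y_i| = |-3 - (-3)| + |-3 - (-3)| = 0 + 0 = 0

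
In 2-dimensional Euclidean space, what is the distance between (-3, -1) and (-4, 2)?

√(Σ(x_i - y_i)²) = √((-3 - (-4))² + (-1 - 2)²)
= √(1² + (-3)²) = √(1 + 9) = √10 ≈ 3.1623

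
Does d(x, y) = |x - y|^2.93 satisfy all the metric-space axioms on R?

No. d(x,y) = |x-y|^2.93 fails the triangle inequality since p = 2.93 > 1. Counterexample: x = 0, y = 7, z = 19. d(x,z) = |0 - 19|^2.93 = 19^2.93 ≈ 5581.463, but d(x,y) + d(y,z) = 7^2.93 + 12^2.93 ≈ 299.321 + 1452.1151 = 1751.4361. Since 5581.463 > 1751.4361, the triangle inequality is violated.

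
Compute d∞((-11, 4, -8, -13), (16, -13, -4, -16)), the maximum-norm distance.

max(|x_i - y_i|) = max(|-11 - 16|, |4 - (-13)|, |-8 - (-4)|, |-13 - (-16)|) = max(27, 17, 4, 3) = 27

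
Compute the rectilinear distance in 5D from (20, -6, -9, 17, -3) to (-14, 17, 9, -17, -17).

Σ|x_i - y_i| = |20 - (-14)| + |-6 - 17| + |-9 - 9| + |17 - (-17)| + |-3 - (-17)| = 34 + 23 + 18 + 34 + 14 = 123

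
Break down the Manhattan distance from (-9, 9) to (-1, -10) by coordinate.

Σ|x_i - y_i| = |-9 - (-1)| + |9 - (-10)| = 8 + 19 = 27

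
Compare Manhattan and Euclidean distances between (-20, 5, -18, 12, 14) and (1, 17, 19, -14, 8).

L1 = |-20 - 1| + |5 - 17| + |-18 - 19| + |12 - (-14)| + |14 - 8| = 21 + 12 + 37 + 26 + 6 = 102
L2 = √(21² + 12² + 37² + 26² + 6²) = √2666 ≈ 51.6333
L1 ≥ L2 always (equality iff movement is along one axis); L1 > L2 here.
Ratio L1/L2 = 102/√2666 ≈ 1.9755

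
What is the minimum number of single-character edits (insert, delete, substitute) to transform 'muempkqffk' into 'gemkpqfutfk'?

Let D[i][j] be the edit distance between the first i characters of 'muempkqffk' and the first j characters of 'gemkpqfutfk', with D[i][0] = i, D[0][j] = j, and D[i][j] = D[i-1][j-1] if the characters match, else 1 + min(D[i-1][j], D[i][j-1], D[i-1][j-1]). Filling the table (rows: prefixes of 'muempkqffk', columns: prefixes of 'gemkpqfutfk'):
     ε  g  e  m  k  p  q  f  u  t  f  k
  ε  0  1  2  3  4  5  6  7  8  9 10 11
  m  1  1  2  2  3  4  5  6  7  8  9 10
  u  2  2  2  3  3  4  5  6  6  7  8  9
  e  3  3  2  3  4  4  5  6  7  7  8  9
  m  4  4  3  2  3  4  5  6  7  8  8  9
  p  5  5  4  3  3  3  4  5  6  7  8  9
  k  6  6  5  4  3  4  4  5  6  7  8  8
  q  7  7  6  5  4  4  4  5  6  7  8  9
  f  8  8  7  6  5  5  5  4  5  6  7  8
  f  9  9  8  7  6  6  6  5  5  6  6  7
  k 10 10  9  8  7  7  7  6  6  6  7  6
The bottom-right entry gives D[10][11] = 6, so no sequence of fewer than 6 edits works. Backtracking through the table gives one optimal edit sequence (6 edits):
  muempkqffk → uempkqffk (del m @1)
  uempkqffk → gempkqffk (sub u→g @1)
  gempkqffk → gemkkqffk (sub p→k @4)
  gemkkqffk → gemkpqffk (sub k→p @5)
  gemkpqffk → gemkpqfufk (ins u @8)
  gemkpqfufk → gemkpqfutfk (ins t @9)
Edit distance = 6.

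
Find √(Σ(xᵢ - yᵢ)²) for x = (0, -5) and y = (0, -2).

√(Σ(x_i - y_i)²) = √((0 - 0)² + (-5 - (-2))²)
= √(0² + (-3)²) = √(0 + 9) = √9 = 3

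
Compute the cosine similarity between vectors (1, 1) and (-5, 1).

With u = (1, 1), v = (-5, 1):
u·v = 1·(-5) + 1·1 = (-5) + 1 = -4.
|u| = √(1² + 1²) = √2, |v| = √((-5)² + 1²) = √26, so |u||v| = √(2·26) = √52.
cos θ = (u·v)/(|u||v|) = -4/√52 ≈ -0.5547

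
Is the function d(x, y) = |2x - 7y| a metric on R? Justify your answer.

No. d fails symmetry: d(1, 7) = |2·1 - 7·7| = |-47| = 47, but d(7, 1) = |2·7 - 7·1| = |7| = 7. Since 47 ≠ 7, d(x,y) ≠ d(y,x) in general.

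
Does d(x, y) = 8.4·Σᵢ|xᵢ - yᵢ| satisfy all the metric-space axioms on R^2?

Yes. The L1 (Manhattan) norm induces a metric on R^2, and multiplying a metric by a positive constant 8.4 > 0 preserves all four axioms: non-negativity (8.4·||x-y|| ≥ 0), identity (8.4·||x-y|| = 0 ⟺ ||x-y|| = 0 ⟺ x = y), symmetry (||x-y|| = ||y-x||), and the triangle inequality (8.4·||x-z|| ≤ 8.4·||x-y|| + 8.4·||y-z||). So d is a metric.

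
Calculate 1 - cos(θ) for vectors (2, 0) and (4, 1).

With u = (2, 0), v = (4, 1):
u·v = 2·4 + 0·1 = 8 + 0 = 8.
|u| = √(2² + 0²) = √4, |v| = √(4² + 1²) = √17, so |u||v| = √(4·17) = √68.
cos θ = (u·v)/(|u||v|) = 8/√68 ≈ 0.9701
Cosine distance = 1 - cos θ ≈ 1 - 0.9701 = 0.0299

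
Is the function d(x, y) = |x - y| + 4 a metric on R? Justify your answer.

No. d fails identity of indiscernibles (specifically d(x,x) = 0): d(4, 4) = |4 - 4| + 4 = 0 + 4 = 4 ≠ 0.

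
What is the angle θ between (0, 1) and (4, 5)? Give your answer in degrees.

With u = (0, 1), v = (4, 5):
u·v = 0·4 + 1·5 = 0 + 5 = 5.
|u| = √(0² + 1²) = √1, |v| = √(4² + 5²) = √41, so |u||v| = √(1·41) = √41.
cos θ = (u·v)/(|u||v|) = 5/√41 ≈ 0.780869
θ = arccos(0.780869) ≈ 38.66°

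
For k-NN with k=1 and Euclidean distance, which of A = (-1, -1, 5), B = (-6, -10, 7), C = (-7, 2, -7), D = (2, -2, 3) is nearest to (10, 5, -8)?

Distances: d(A) ≈ 18.0555, d(B) ≈ 26.5707, d(C) ≈ 17.2916, d(D) ≈ 15.2971. Nearest: D = (2, -2, 3) with distance 15.2971.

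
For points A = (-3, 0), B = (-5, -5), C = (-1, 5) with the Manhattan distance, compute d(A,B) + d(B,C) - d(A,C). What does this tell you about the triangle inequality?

d(A,B) = 2 + 5 = 7, d(B,C) = 4 + 10 = 14, d(A,C) = 2 + 5 = 7.
d(A,B) + d(B,C) - d(A,C) = 7 + 14 - 7 = 21 - 7 = 14. This is ≥ 0, so the triangle inequality holds for these points.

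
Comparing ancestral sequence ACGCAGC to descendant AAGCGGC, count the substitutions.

Differing positions: 2, 5. Hamming distance = 2.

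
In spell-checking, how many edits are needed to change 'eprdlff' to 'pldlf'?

Let D[i][j] be the edit distance between the first i characters of 'eprdlff' and the first j characters of 'pldlf', with D[i][0] = i, D[0][j] = j, and D[i][j] = D[i-1][j-1] if the characters match, else 1 + min(D[i-1][j], D[i][j-1], D[i-1][j-1]). Filling the table (rows: prefixes of 'eprdlff', columns: prefixes of 'pldlf'):
     ε  p  l  d  l  f
  ε  0  1  2  3  4  5
  e  1  1  2  3  4  5
  p  2  1  2  3  4  5
  r  3  2  2  3  4  5
  d  4  3  3  2  3  4
  l  5  4  3  3  2  3
  f  6  5  4  4  3  2
  f  7  6  5  5  4  3
The bottom-right entry gives D[7][5] = 3, so no sequence of fewer than 3 edits works. Backtracking through the table gives one optimal edit sequence (3 edits):
  eprdlff → prdlff (del e @1)
  prdlff → pldlff (sub r→l @2)
  pldlff → pldlf (del f @5)
Edit distance = 3.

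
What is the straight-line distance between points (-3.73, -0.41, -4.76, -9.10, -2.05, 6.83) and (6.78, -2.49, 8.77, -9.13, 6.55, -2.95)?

√(Σ(x_i - y_i)²) = √((-3.73 - 6.78)² + (-0.41 - (-2.49))² + (-4.76 - 8.77)² + (-9.1 - (-9.13))² + (-2.05 - 6.55)² + (6.83 - (-2.95))²)
= √((-10.51)² + 2.08² + (-13.53)² + 0.03² + (-8.6)² + 9.78²) = √(110.4601 + 4.3264 + 183.0609 + 0.0009 + 73.96 + 95.6484) = √467.4567 ≈ 21.6207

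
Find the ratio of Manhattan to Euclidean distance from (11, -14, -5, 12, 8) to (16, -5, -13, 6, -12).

L1 = |11 - 16| + |-14 - (-5)| + |-5 - (-13)| + |12 - 6| + |8 - (-12)| = 5 + 9 + 8 + 6 + 20 = 48
L2 = √(5² + 9² + 8² + 6² + 20²) = √606 ≈ 24.6171
L1 ≥ L2 always (equality iff movement is along one axis); L1 > L2 here.
Ratio L1/L2 = 48/√606 ≈ 1.9499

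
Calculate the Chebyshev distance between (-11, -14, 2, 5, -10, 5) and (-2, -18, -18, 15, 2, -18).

max(|x_i - y_i|) = max(|-11 - (-2)|, |-14 - (-18)|, |2 - (-18)|, |5 - 15|, |-10 - 2|, |5 - (-18)|) = max(9, 4, 20, 10, 12, 23) = 23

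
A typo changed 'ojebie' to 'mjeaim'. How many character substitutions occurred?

Differing positions: 1, 4, 6. Hamming distance = 3.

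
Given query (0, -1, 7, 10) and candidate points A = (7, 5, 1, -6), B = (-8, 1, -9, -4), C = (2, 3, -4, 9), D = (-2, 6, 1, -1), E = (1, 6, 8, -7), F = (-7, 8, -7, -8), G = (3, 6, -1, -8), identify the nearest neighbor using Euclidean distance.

Distances: d(A) ≈ 19.4165, d(B) ≈ 22.8035, d(C) ≈ 11.9164, d(D) ≈ 14.4914, d(E) ≈ 18.4391, d(F) ≈ 25.4951, d(G) ≈ 21.1187. Nearest: C = (2, 3, -4, 9) with distance 11.9164.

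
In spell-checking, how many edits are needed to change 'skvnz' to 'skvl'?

Let D[i][j] be the edit distance between the first i characters of 'skvnz' and the first j characters of 'skvl', with D[i][0] = i, D[0][j] = j, and D[i][j] = D[i-1][j-1] if the characters match, else 1 + min(D[i-1][j], D[i][j-1], D[i-1][j-1]). Filling the table (rows: prefixes of 'skvnz', columns: prefixes of 'skvl'):
     ε  s  k  v  l
  ε  0  1  2  3  4
  s  1  0  1  2  3
  k  2  1  0  1  2
  v  3  2  1  0  1
  n  4  3  2  1  1
  z  5  4  3  2  2
The bottom-right entry gives D[5][4] = 2, so no sequence of fewer than 2 edits works. Backtracking through the table gives one optimal edit sequence (2 edits):
  skvnz → skvz (del n @4)
  skvz → skvl (sub z→l @4)
Edit distance = 2.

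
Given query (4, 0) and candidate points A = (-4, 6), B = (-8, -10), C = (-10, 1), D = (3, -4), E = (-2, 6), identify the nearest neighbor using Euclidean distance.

Distances: d(A) = 10, d(B) ≈ 15.6205, d(C) ≈ 14.0357, d(D) ≈ 4.1231, d(E) ≈ 8.4853. Nearest: D = (3, -4) with distance 4.1231.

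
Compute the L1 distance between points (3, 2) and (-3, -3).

Σ|x_i - y_i| = |3 - (-3)| + |2 - (-3)| = 6 + 5 = 11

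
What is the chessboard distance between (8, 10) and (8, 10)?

max(|x_i - y_i|) = max(|8 - 8|, |10 - 10|) = max(0, 0) = 0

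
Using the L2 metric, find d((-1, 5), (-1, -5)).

√(Σ(x_i - y_i)²) = √((-1 - (-1))² + (5 - (-5))²)
= √(0² + 10²) = √(0 + 100) = √100 = 10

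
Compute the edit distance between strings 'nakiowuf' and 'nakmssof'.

Let D[i][j] be the edit distance between the first i characters of 'nakiowuf' and the first j characters of 'nakmssof', with D[i][0] = i, D[0][j] = j, and D[i][j] = D[i-1][j-1] if the characters match, else 1 + min(D[i-1][j], D[i][j-1], D[i-1][j-1]). Filling the table (rows: prefixes of 'nakiowuf', columns: prefixes of 'nakmssof'):
     ε  n  a  k  m  s  s  o  f
  ε  0  1  2  3  4  5  6  7  8
  n  1  0  1  2  3  4  5  6  7
  a  2  1  0  1  2  3  4  5  6
  k  3  2  1  0  1  2  3  4  5
  i  4  3  2  1  1  2  3  4  5
  o  5  4  3  2  2  2  3  3  4
  w  6  5  4  3  3  3  3  4  4
  u  7  6  5  4  4  4  4  4  5
  f  8  7  6  5  5  5  5  5  4
The bottom-right entry gives D[8][8] = 4, so no sequence of fewer than 4 edits works. Backtracking through the table gives one optimal edit sequence (4 edits):
  nakiowuf → nakmowuf (sub i→m @4)
  nakmowuf → nakmswuf (sub o→s @5)
  nakmswuf → nakmssuf (sub w→s @6)
  nakmssuf → nakmssof (sub u→o @7)
Edit distance = 4.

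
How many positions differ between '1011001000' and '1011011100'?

Differing positions: 6, 8. Hamming distance = 2.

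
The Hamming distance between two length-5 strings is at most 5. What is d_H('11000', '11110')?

Differing positions: 3, 4. Hamming distance = 2. The maximum possible Hamming distance for length-5 strings is 5, so d_H/5 = 2/5 = 0.4.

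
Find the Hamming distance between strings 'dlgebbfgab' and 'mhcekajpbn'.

Differing positions: 1, 2, 3, 5, 6, 7, 8, 9, 10. Hamming distance = 9.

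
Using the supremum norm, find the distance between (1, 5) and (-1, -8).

max(|x_i - y_i|) = max(|1 - (-1)|, |5 - (-8)|) = max(2, 13) = 13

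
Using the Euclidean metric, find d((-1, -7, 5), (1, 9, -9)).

√(Σ(x_i - y_i)²) = √((-1 - 1)² + (-7 - 9)² + (5 - (-9))²)
= √((-2)² + (-16)² + 14²) = √(4 + 256 + 196) = √456 ≈ 21.3542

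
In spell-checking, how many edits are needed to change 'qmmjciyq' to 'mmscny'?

Let D[i][j] be the edit distance between the first i characters of 'qmmjciyq' and the first j characters of 'mmscny', with D[i][0] = i, D[0][j] = j, and D[i][j] = D[i-1][j-1] if the characters match, else 1 + min(D[i-1][j], D[i][j-1], D[i-1][j-1]). Filling the table (rows: prefixes of 'qmmjciyq', columns: prefixes of 'mmscny'):
     ε  m  m  s  c  n  y
  ε  0  1  2  3  4  5  6
  q  1  1  2  3  4  5  6
  m  2  1  1  2  3  4  5
  m  3  2  1  2  3  4  5
  j  4  3  2  2  3  4  5
  c  5  4  3  3  2  3  4
  i  6  5  4  4  3  3  4
  y  7  6  5  5  4  4  3
  q  8  7  6  6  5  5  4
The bottom-right entry gives D[8][6] = 4, so no sequence of fewer than 4 edits works. Backtracking through the table gives one optimal edit sequence (4 edits):
  qmmjciyq → mmjciyq (del q @1)
  mmjciyq → mmsciyq (sub j→s @3)
  mmsciyq → mmscnyq (sub i→n @5)
  mmscnyq → mmscny (del q @7)
Edit distance = 4.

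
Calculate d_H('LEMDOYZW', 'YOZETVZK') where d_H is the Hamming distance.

Differing positions: 1, 2, 3, 4, 5, 6, 8. Hamming distance = 7.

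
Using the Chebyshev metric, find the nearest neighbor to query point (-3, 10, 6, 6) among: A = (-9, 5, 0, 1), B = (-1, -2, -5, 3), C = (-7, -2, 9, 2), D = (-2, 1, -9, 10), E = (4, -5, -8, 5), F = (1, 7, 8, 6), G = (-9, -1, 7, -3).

Distances: d(A) = 6, d(B) = 12, d(C) = 12, d(D) = 15, d(E) = 15, d(F) = 4, d(G) = 11. Nearest: F = (1, 7, 8, 6) with distance 4.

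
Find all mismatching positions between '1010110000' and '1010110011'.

Differing positions: 9, 10. Hamming distance = 2.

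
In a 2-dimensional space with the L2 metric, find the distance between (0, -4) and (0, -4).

(Σ|x_i - y_i|^2)^(1/2) = (|0 - 0|^2 + |-4 - (-4)|^2)^(1/2)
= (0^2 + 0^2)^(1/2) = (0 + 0)^(1/2) = (0)^(1/2) = 0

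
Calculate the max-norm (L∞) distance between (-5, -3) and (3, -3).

max(|x_i - y_i|) = max(|-5 - 3|, |-3 - (-3)|) = max(8, 0) = 8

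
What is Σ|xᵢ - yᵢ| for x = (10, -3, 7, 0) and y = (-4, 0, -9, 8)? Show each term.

Σ|x_i - y_i| = |10 - (-4)| + |-3 - 0| + |7 - (-9)| + |0 - 8| = 14 + 3 + 16 + 8 = 41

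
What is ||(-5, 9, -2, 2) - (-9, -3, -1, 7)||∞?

max(|x_i - y_i|) = max(|-5 - (-9)|, |9 - (-3)|, |-2 - (-1)|, |2 - 7|) = max(4, 12, 1, 5) = 12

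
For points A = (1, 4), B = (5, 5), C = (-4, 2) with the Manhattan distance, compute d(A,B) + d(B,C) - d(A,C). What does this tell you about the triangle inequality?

d(A,B) = 4 + 1 = 5, d(B,C) = 9 + 3 = 12, d(A,C) = 5 + 2 = 7.
d(A,B) + d(B,C) - d(A,C) = 5 + 12 - 7 = 17 - 7 = 10. This is ≥ 0, so the triangle inequality holds for these points.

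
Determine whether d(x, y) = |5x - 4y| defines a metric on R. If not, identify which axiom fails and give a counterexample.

No. d fails symmetry: d(1, 6) = |5·1 - 4·6| = |-19| = 19, but d(6, 1) = |5·6 - 4·1| = |26| = 26. Since 19 ≠ 26, d(x,y) ≠ d(y,x) in general.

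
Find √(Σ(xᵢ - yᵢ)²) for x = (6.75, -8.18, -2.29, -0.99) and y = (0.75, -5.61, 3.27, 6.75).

√(Σ(x_i - y_i)²) = √((6.75 - 0.75)² + (-8.18 - (-5.61))² + (-2.29 - 3.27)² + (-0.99 - 6.75)²)
= √(6² + (-2.57)² + (-5.56)² + (-7.74)²) = √(36 + 6.6049 + 30.9136 + 59.9076) = √133.4261 ≈ 11.551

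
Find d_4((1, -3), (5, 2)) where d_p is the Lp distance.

(Σ|x_i - y_i|^4)^(1/4) = (|1 - 5|^4 + |-3 - 2|^4)^(1/4)
= (4^4 + 5^4)^(1/4) = (256 + 625)^(1/4) = (881)^(1/4) ≈ 5.4481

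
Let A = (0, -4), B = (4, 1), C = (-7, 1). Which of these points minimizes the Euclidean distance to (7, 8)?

Distances: d(A) ≈ 13.8924, d(B) ≈ 7.6158, d(C) ≈ 15.6525. Nearest: B = (4, 1) with distance 7.6158.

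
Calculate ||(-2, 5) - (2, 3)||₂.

√(Σ(x_i - y_i)²) = √((-2 - 2)² + (5 - 3)²)
= √((-4)² + 2²) = √(16 + 4) = √20 ≈ 4.4721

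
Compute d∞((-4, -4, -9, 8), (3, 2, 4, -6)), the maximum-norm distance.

max(|x_i - y_i|) = max(|-4 - 3|, |-4 - 2|, |-9 - 4|, |8 - (-6)|) = max(7, 6, 13, 14) = 14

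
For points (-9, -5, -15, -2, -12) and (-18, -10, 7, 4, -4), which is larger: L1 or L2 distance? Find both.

L1 = |-9 - (-18)| + |-5 - (-10)| + |-15 - 7| + |-2 - 4| + |-12 - (-4)| = 9 + 5 + 22 + 6 + 8 = 50
L2 = √(9² + 5² + 22² + 6² + 8²) = √690 ≈ 26.2679
L1 ≥ L2 always (equality iff movement is along one axis); L1 > L2 here.
Ratio L1/L2 = 50/√690 ≈ 1.9035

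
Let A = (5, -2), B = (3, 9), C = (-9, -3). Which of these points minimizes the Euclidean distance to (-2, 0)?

Distances: d(A) ≈ 7.2801, d(B) ≈ 10.2956, d(C) ≈ 7.6158. Nearest: A = (5, -2) with distance 7.2801.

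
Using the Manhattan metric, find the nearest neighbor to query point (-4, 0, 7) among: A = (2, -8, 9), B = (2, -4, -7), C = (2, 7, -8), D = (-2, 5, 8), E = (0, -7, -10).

Distances: d(A) = 16, d(B) = 24, d(C) = 28, d(D) = 8, d(E) = 28. Nearest: D = (-2, 5, 8) with distance 8.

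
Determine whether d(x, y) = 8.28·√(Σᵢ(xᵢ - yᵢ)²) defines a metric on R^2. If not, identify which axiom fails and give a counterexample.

Yes. The L2 (Euclidean) norm induces a metric on R^2, and multiplying a metric by a positive constant 8.28 > 0 preserves all four axioms: non-negativity (8.28·||x-y|| ≥ 0), identity (8.28·||x-y|| = 0 ⟺ ||x-y|| = 0 ⟺ x = y), symmetry (||x-y|| = ||y-x||), and the triangle inequality (8.28·||x-z|| ≤ 8.28·||x-y|| + 8.28·||y-z||). So d is a metric.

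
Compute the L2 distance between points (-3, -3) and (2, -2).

(Σ|x_i - y_i|^2)^(1/2) = (|-3 - 2|^2 + |-3 - (-2)|^2)^(1/2)
= (5^2 + 1^2)^(1/2) = (25 + 1)^(1/2) = (26)^(1/2) ≈ 5.099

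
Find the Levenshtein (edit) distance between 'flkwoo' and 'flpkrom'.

Let D[i][j] be the edit distance between the first i characters of 'flkwoo' and the first j characters of 'flpkrom', with D[i][0] = i, D[0][j] = j, and D[i][j] = D[i-1][j-1] if the characters match, else 1 + min(D[i-1][j], D[i][j-1], D[i-1][j-1]). Filling the table (rows: prefixes of 'flkwoo', columns: prefixes of 'flpkrom'):
     ε  f  l  p  k  r  o  m
  ε  0  1  2  3  4  5  6  7
  f  1  0  1  2  3  4  5  6
  l  2  1  0  1  2  3  4  5
  k  3  2  1  1  1  2  3  4
  w  4  3  2  2  2  2  3  4
  o  5  4  3  3  3  3  2  3
  o  6  5  4  4  4  4  3  3
The bottom-right entry gives D[6][7] = 3, so no sequence of fewer than 3 edits works. Backtracking through the table gives one optimal edit sequence (3 edits):
  flkwoo → flpkwoo (ins p @3)
  flpkwoo → flpkroo (sub w→r @5)
  flpkroo → flpkrom (sub o→m @7)
Edit distance = 3.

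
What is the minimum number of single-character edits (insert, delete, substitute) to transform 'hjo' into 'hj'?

Let D[i][j] be the edit distance between the first i characters of 'hjo' and the first j characters of 'hj', with D[i][0] = i, D[0][j] = j, and D[i][j] = D[i-1][j-1] if the characters match, else 1 + min(D[i-1][j], D[i][j-1], D[i-1][j-1]). Filling the table (rows: prefixes of 'hjo', columns: prefixes of 'hj'):
     ε  h  j
  ε  0  1  2
  h  1  0  1
  j  2  1  0
  o  3  2  1
The bottom-right entry gives D[3][2] = 1, so no sequence of fewer than 1 edit works. Backtracking through the table gives one optimal edit sequence (1 edit):
  hjo → hj (del o @3)
Edit distance = 1.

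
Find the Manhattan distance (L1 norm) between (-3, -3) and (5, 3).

Σ|x_i - y_i| = |-3 - 5| + |-3 - 3| = 8 + 6 = 14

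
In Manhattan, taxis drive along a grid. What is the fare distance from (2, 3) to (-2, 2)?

Σ|x_i - y_i| = |2 - (-2)| + |3 - 2| = 4 + 1 = 5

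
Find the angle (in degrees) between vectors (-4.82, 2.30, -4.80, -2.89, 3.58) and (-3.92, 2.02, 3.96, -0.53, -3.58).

With u = (-4.82, 2.30, -4.80, -2.89, 3.58), v = (-3.92, 2.02, 3.96, -0.53, -3.58):
u·v = (-4.82)·(-3.92) + 2.3·2.02 + (-4.8)·3.96 + (-2.89)·(-0.53) + 3.58·(-3.58) = 18.8944 + 4.646 + (-19.008) + 1.5317 + (-12.8164) = -6.7523.
|u| = √((-4.82)² + 2.3² + (-4.8)² + (-2.89)² + 3.58²) = √(23.2324 + 5.29 + 23.04 + 8.3521 + 12.8164) = √72.7309, |v| = √((-3.92)² + 2.02² + 3.96² + (-0.53)² + (-3.58)²) = √(15.3664 + 4.0804 + 15.6816 + 0.2809 + 12.8164) = √48.2257.
cos θ = (u·v)/(|u||v|) = -6.7523/(√72.7309·√48.2257) ≈ -0.114013
θ = arccos(-0.114013) ≈ 96.55°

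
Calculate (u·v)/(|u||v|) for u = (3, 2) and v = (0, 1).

With u = (3, 2), v = (0, 1):
u·v = 3·0 + 2·1 = 0 + 2 = 2.
|u| = √(3² + 2²) = √13, |v| = √(0² + 1²) = √1, so |u||v| = √(13·1) = √13.
cos θ = (u·v)/(|u||v|) = 2/√13 ≈ 0.5547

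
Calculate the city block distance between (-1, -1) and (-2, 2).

Σ|x_i - y_i| = |-1 - (-2)| + |-1 - 2| = 1 + 3 = 4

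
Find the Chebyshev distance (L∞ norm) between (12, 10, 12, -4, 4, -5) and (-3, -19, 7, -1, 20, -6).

max(|x_i - y_i|) = max(|12 - (-3)|, |10 - (-19)|, |12 - 7|, |-4 - (-1)|, |4 - 20|, |-5 - (-6)|) = max(15, 29, 5, 3, 16, 1) = 29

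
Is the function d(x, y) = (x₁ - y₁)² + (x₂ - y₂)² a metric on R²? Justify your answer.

No. The squared Euclidean distance fails the triangle inequality. Counterexample: x = (0, 0), y = (4, 4), z = (8, 8). d(x,z) = 8² + 8² = 128, but d(x,y) + d(y,z) = (4² + 4²) + (4² + 4²) = 32 + 32 = 64. Since 128 > 64, the triangle inequality is violated. (Note: √d, the ordinary Euclidean distance, IS a metric.)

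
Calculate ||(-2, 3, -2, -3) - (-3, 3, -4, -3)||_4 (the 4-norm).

(Σ|x_i - y_i|^4)^(1/4) = (|-2 - (-3)|^4 + |3 - 3|^4 + |-2 - (-4)|^4 + |-3 - (-3)|^4)^(1/4)
= (1^4 + 0^4 + 2^4 + 0^4)^(1/4) = (1 + 0 + 16 + 0)^(1/4) = (17)^(1/4) ≈ 2.0305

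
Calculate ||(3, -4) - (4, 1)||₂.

√(Σ(x_i - y_i)²) = √((3 - 4)² + (-4 - 1)²)
= √((-1)² + (-5)²) = √(1 + 25) = √26 ≈ 5.099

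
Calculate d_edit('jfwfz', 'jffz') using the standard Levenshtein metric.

Let D[i][j] be the edit distance between the first i characters of 'jfwfz' and the first j characters of 'jffz', with D[i][0] = i, D[0][j] = j, and D[i][j] = D[i-1][j-1] if the characters match, else 1 + min(D[i-1][j], D[i][j-1], D[i-1][j-1]). Filling the table (rows: prefixes of 'jfwfz', columns: prefixes of 'jffz'):
     ε  j  f  f  z
  ε  0  1  2  3  4
  j  1  0  1  2  3
  f  2  1  0  1  2
  w  3  2  1  1  2
  f  4  3  2  1  2
  z  5  4  3  2  1
The bottom-right entry gives D[5][4] = 1, so no sequence of fewer than 1 edit works. Backtracking through the table gives one optimal edit sequence (1 edit):
  jfwfz → jffz (del w @3)
Edit distance = 1.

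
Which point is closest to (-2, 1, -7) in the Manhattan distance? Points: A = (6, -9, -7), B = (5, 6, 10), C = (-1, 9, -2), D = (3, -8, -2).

Distances: d(A) = 18, d(B) = 29, d(C) = 14, d(D) = 19. Nearest: C = (-1, 9, -2) with distance 14.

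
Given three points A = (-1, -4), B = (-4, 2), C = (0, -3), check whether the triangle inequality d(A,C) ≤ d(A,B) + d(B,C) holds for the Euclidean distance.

d(A,B) = √(3² + 6²) = √45 ≈ 6.7082, d(B,C) = √(4² + 5²) = √41 ≈ 6.4031, d(A,C) = √(1² + 1²) = √2 ≈ 1.4142.
d(A,C) ≈ 1.4142 ≤ 6.7082 + 6.4031 = 13.1113. Triangle inequality is satisfied.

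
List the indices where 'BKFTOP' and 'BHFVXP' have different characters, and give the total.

Differing positions: 2, 4, 5. Hamming distance = 3.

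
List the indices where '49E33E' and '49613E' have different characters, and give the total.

Differing positions: 3, 4. Hamming distance = 2.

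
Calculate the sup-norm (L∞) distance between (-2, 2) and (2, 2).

max(|x_i - y_i|) = max(|-2 - 2|, |2 - 2|) = max(4, 0) = 4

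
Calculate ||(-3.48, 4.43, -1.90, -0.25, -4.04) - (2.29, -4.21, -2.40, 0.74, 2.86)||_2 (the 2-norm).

(Σ|x_i - y_i|^2)^(1/2) = (|-3.48 - 2.29|^2 + |4.43 - (-4.21)|^2 + |-1.9 - (-2.4)|^2 + |-0.25 - 0.74|^2 + |-4.04 - 2.86|^2)^(1/2)
= (5.77^2 + 8.64^2 + 0.5^2 + 0.99^2 + 6.9^2)^(1/2) = (33.2929 + 74.6496 + 0.25 + 0.9801 + 47.61)^(1/2) = (156.7826)^(1/2) ≈ 12.5213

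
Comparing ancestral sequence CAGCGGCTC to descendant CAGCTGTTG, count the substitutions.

Differing positions: 5, 7, 9. Hamming distance = 3.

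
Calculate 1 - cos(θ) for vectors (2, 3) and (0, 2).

With u = (2, 3), v = (0, 2):
u·v = 2·0 + 3·2 = 0 + 6 = 6.
|u| = √(2² + 3²) = √13, |v| = √(0² + 2²) = √4, so |u||v| = √(13·4) = √52.
cos θ = (u·v)/(|u||v|) = 6/√52 ≈ 0.8321
Cosine distance = 1 - cos θ ≈ 1 - 0.8321 = 0.1679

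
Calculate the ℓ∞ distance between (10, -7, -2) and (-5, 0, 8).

max(|x_i - y_i|) = max(|10 - (-5)|, |-7 - 0|, |-2 - 8|) = max(15, 7, 10) = 15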